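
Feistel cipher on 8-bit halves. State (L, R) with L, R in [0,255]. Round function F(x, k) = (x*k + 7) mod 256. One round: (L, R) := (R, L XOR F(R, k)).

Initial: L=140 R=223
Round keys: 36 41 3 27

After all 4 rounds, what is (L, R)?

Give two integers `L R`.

Round 1 (k=36): L=223 R=239
Round 2 (k=41): L=239 R=145
Round 3 (k=3): L=145 R=85
Round 4 (k=27): L=85 R=111

Answer: 85 111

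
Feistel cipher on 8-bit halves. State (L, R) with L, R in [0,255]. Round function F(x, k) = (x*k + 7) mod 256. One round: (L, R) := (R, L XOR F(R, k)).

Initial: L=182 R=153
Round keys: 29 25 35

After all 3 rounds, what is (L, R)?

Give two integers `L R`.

Round 1 (k=29): L=153 R=234
Round 2 (k=25): L=234 R=120
Round 3 (k=35): L=120 R=133

Answer: 120 133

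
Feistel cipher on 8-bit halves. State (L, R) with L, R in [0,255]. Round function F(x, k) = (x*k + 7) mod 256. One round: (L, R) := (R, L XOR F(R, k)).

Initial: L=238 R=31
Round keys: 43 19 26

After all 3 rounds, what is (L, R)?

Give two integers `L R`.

Answer: 130 233

Derivation:
Round 1 (k=43): L=31 R=210
Round 2 (k=19): L=210 R=130
Round 3 (k=26): L=130 R=233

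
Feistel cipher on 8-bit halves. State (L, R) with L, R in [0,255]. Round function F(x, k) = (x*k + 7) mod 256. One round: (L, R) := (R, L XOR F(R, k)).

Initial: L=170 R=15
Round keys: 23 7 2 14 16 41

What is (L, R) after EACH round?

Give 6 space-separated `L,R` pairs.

Answer: 15,202 202,130 130,193 193,23 23,182 182,58

Derivation:
Round 1 (k=23): L=15 R=202
Round 2 (k=7): L=202 R=130
Round 3 (k=2): L=130 R=193
Round 4 (k=14): L=193 R=23
Round 5 (k=16): L=23 R=182
Round 6 (k=41): L=182 R=58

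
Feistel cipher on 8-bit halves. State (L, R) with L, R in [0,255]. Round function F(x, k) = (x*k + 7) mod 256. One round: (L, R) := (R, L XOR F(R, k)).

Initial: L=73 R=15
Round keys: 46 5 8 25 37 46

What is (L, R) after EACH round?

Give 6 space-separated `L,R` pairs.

Answer: 15,240 240,184 184,55 55,222 222,42 42,77

Derivation:
Round 1 (k=46): L=15 R=240
Round 2 (k=5): L=240 R=184
Round 3 (k=8): L=184 R=55
Round 4 (k=25): L=55 R=222
Round 5 (k=37): L=222 R=42
Round 6 (k=46): L=42 R=77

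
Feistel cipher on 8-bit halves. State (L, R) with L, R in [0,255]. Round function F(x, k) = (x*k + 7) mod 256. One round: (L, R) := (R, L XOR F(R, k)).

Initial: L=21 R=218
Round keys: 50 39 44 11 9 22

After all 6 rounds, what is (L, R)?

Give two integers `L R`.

Answer: 185 96

Derivation:
Round 1 (k=50): L=218 R=142
Round 2 (k=39): L=142 R=115
Round 3 (k=44): L=115 R=69
Round 4 (k=11): L=69 R=141
Round 5 (k=9): L=141 R=185
Round 6 (k=22): L=185 R=96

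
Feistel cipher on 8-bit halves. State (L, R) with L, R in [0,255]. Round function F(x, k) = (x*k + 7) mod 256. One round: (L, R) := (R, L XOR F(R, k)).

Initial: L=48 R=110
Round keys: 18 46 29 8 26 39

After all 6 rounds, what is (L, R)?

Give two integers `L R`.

Answer: 30 137

Derivation:
Round 1 (k=18): L=110 R=243
Round 2 (k=46): L=243 R=223
Round 3 (k=29): L=223 R=185
Round 4 (k=8): L=185 R=16
Round 5 (k=26): L=16 R=30
Round 6 (k=39): L=30 R=137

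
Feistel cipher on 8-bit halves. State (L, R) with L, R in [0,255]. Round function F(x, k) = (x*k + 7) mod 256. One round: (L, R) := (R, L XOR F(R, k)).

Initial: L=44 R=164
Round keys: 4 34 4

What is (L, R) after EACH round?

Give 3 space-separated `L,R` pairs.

Answer: 164,187 187,121 121,80

Derivation:
Round 1 (k=4): L=164 R=187
Round 2 (k=34): L=187 R=121
Round 3 (k=4): L=121 R=80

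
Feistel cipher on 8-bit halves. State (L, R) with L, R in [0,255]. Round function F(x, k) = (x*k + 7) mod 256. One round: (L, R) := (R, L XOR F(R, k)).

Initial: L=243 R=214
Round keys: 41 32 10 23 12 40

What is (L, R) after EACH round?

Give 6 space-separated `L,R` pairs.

Answer: 214,190 190,17 17,15 15,113 113,92 92,22

Derivation:
Round 1 (k=41): L=214 R=190
Round 2 (k=32): L=190 R=17
Round 3 (k=10): L=17 R=15
Round 4 (k=23): L=15 R=113
Round 5 (k=12): L=113 R=92
Round 6 (k=40): L=92 R=22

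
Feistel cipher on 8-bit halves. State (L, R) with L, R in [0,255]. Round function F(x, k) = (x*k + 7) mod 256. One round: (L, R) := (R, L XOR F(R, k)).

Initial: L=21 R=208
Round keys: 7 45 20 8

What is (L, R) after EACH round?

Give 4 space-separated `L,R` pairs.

Round 1 (k=7): L=208 R=162
Round 2 (k=45): L=162 R=81
Round 3 (k=20): L=81 R=249
Round 4 (k=8): L=249 R=158

Answer: 208,162 162,81 81,249 249,158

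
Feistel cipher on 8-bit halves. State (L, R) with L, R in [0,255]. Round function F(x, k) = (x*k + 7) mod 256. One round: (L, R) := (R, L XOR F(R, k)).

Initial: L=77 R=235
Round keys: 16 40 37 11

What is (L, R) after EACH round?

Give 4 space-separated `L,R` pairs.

Round 1 (k=16): L=235 R=250
Round 2 (k=40): L=250 R=252
Round 3 (k=37): L=252 R=137
Round 4 (k=11): L=137 R=22

Answer: 235,250 250,252 252,137 137,22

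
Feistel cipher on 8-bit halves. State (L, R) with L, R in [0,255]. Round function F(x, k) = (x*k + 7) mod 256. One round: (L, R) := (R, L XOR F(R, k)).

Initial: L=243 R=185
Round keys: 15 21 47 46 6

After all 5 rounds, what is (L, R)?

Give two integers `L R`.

Round 1 (k=15): L=185 R=45
Round 2 (k=21): L=45 R=1
Round 3 (k=47): L=1 R=27
Round 4 (k=46): L=27 R=224
Round 5 (k=6): L=224 R=92

Answer: 224 92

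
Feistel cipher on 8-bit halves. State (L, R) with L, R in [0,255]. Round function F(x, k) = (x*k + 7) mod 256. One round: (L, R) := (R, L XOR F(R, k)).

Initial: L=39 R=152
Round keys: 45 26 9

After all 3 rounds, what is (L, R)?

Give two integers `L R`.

Answer: 239 246

Derivation:
Round 1 (k=45): L=152 R=152
Round 2 (k=26): L=152 R=239
Round 3 (k=9): L=239 R=246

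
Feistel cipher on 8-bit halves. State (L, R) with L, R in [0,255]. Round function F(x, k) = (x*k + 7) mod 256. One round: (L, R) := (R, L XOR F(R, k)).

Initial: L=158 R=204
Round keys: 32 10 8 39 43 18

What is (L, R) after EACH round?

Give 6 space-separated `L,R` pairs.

Round 1 (k=32): L=204 R=25
Round 2 (k=10): L=25 R=205
Round 3 (k=8): L=205 R=118
Round 4 (k=39): L=118 R=204
Round 5 (k=43): L=204 R=61
Round 6 (k=18): L=61 R=157

Answer: 204,25 25,205 205,118 118,204 204,61 61,157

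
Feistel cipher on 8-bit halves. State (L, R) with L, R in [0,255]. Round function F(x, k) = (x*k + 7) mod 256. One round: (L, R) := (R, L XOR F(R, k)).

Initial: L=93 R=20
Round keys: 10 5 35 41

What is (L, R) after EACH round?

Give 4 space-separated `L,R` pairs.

Round 1 (k=10): L=20 R=146
Round 2 (k=5): L=146 R=245
Round 3 (k=35): L=245 R=20
Round 4 (k=41): L=20 R=206

Answer: 20,146 146,245 245,20 20,206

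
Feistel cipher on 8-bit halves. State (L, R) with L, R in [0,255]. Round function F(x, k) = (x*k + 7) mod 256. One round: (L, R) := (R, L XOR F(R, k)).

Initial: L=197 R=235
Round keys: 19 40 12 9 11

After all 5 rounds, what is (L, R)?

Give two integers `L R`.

Round 1 (k=19): L=235 R=189
Round 2 (k=40): L=189 R=100
Round 3 (k=12): L=100 R=10
Round 4 (k=9): L=10 R=5
Round 5 (k=11): L=5 R=52

Answer: 5 52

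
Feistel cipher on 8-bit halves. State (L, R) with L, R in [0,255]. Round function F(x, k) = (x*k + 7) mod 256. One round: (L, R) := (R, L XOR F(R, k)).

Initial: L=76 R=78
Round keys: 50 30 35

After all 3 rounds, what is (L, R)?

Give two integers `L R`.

Round 1 (k=50): L=78 R=15
Round 2 (k=30): L=15 R=135
Round 3 (k=35): L=135 R=115

Answer: 135 115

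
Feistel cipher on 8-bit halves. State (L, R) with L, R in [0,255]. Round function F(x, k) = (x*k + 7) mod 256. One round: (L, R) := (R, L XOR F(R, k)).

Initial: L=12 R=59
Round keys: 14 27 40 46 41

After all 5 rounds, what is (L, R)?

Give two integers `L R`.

Round 1 (k=14): L=59 R=77
Round 2 (k=27): L=77 R=29
Round 3 (k=40): L=29 R=194
Round 4 (k=46): L=194 R=254
Round 5 (k=41): L=254 R=119

Answer: 254 119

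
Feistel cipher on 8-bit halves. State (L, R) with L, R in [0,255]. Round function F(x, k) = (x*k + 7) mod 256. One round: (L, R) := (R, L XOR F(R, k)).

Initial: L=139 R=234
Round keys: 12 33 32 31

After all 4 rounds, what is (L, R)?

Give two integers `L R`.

Answer: 83 5

Derivation:
Round 1 (k=12): L=234 R=116
Round 2 (k=33): L=116 R=17
Round 3 (k=32): L=17 R=83
Round 4 (k=31): L=83 R=5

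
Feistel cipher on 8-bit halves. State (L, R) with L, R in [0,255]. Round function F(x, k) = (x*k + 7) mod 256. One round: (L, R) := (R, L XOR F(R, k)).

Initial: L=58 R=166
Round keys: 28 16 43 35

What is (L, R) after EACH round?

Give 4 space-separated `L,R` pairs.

Round 1 (k=28): L=166 R=21
Round 2 (k=16): L=21 R=241
Round 3 (k=43): L=241 R=151
Round 4 (k=35): L=151 R=93

Answer: 166,21 21,241 241,151 151,93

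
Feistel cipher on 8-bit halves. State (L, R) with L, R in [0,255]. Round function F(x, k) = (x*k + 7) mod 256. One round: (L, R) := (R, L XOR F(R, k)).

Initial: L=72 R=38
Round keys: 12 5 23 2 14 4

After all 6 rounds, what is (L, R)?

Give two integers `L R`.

Answer: 205 136

Derivation:
Round 1 (k=12): L=38 R=135
Round 2 (k=5): L=135 R=140
Round 3 (k=23): L=140 R=28
Round 4 (k=2): L=28 R=179
Round 5 (k=14): L=179 R=205
Round 6 (k=4): L=205 R=136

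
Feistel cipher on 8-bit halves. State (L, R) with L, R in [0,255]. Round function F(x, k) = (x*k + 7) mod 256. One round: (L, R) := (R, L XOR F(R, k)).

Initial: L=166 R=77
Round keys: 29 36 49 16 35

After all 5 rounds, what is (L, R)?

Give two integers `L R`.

Answer: 229 73

Derivation:
Round 1 (k=29): L=77 R=102
Round 2 (k=36): L=102 R=18
Round 3 (k=49): L=18 R=31
Round 4 (k=16): L=31 R=229
Round 5 (k=35): L=229 R=73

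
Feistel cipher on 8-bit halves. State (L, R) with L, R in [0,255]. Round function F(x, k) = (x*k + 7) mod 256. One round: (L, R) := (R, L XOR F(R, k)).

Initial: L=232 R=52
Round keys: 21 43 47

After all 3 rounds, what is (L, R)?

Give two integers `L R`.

Answer: 92 72

Derivation:
Round 1 (k=21): L=52 R=163
Round 2 (k=43): L=163 R=92
Round 3 (k=47): L=92 R=72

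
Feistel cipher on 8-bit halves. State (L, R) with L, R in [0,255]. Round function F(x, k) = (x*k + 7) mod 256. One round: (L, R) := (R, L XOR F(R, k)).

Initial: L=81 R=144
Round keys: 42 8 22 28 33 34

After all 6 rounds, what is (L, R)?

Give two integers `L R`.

Round 1 (k=42): L=144 R=246
Round 2 (k=8): L=246 R=39
Round 3 (k=22): L=39 R=151
Round 4 (k=28): L=151 R=172
Round 5 (k=33): L=172 R=164
Round 6 (k=34): L=164 R=99

Answer: 164 99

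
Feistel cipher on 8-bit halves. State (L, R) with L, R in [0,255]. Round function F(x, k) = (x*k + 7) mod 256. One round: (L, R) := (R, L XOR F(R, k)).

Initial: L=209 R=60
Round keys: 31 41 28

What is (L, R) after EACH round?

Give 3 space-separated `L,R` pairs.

Round 1 (k=31): L=60 R=154
Round 2 (k=41): L=154 R=141
Round 3 (k=28): L=141 R=233

Answer: 60,154 154,141 141,233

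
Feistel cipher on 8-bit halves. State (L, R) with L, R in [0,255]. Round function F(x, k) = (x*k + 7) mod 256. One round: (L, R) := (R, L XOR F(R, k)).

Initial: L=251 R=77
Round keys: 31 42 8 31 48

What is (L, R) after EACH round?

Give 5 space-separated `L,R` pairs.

Round 1 (k=31): L=77 R=161
Round 2 (k=42): L=161 R=60
Round 3 (k=8): L=60 R=70
Round 4 (k=31): L=70 R=189
Round 5 (k=48): L=189 R=49

Answer: 77,161 161,60 60,70 70,189 189,49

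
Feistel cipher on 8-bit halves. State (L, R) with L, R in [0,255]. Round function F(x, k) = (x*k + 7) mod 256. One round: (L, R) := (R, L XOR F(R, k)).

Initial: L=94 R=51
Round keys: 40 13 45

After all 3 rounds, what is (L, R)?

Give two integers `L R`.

Answer: 7 227

Derivation:
Round 1 (k=40): L=51 R=161
Round 2 (k=13): L=161 R=7
Round 3 (k=45): L=7 R=227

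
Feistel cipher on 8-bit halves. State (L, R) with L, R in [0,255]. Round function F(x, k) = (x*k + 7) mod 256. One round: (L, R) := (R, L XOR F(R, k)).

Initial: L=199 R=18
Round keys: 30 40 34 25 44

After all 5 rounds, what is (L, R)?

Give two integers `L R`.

Round 1 (k=30): L=18 R=228
Round 2 (k=40): L=228 R=181
Round 3 (k=34): L=181 R=245
Round 4 (k=25): L=245 R=65
Round 5 (k=44): L=65 R=198

Answer: 65 198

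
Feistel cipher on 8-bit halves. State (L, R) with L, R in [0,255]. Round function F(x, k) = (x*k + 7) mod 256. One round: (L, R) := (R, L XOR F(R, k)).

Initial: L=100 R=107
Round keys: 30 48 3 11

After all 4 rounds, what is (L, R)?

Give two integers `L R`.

Round 1 (k=30): L=107 R=245
Round 2 (k=48): L=245 R=156
Round 3 (k=3): L=156 R=46
Round 4 (k=11): L=46 R=157

Answer: 46 157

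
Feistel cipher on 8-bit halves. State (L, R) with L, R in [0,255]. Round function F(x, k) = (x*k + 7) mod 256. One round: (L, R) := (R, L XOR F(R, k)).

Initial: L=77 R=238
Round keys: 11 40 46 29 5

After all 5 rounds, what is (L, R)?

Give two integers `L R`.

Answer: 37 105

Derivation:
Round 1 (k=11): L=238 R=12
Round 2 (k=40): L=12 R=9
Round 3 (k=46): L=9 R=169
Round 4 (k=29): L=169 R=37
Round 5 (k=5): L=37 R=105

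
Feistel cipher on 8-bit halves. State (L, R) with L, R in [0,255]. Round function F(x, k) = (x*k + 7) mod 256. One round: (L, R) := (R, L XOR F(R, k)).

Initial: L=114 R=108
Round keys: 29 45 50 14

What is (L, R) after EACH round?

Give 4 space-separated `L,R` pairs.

Answer: 108,49 49,200 200,38 38,211

Derivation:
Round 1 (k=29): L=108 R=49
Round 2 (k=45): L=49 R=200
Round 3 (k=50): L=200 R=38
Round 4 (k=14): L=38 R=211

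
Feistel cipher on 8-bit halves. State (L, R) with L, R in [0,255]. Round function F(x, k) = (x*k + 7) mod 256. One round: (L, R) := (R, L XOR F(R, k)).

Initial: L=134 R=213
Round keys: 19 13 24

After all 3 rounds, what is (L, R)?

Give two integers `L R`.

Round 1 (k=19): L=213 R=80
Round 2 (k=13): L=80 R=194
Round 3 (k=24): L=194 R=103

Answer: 194 103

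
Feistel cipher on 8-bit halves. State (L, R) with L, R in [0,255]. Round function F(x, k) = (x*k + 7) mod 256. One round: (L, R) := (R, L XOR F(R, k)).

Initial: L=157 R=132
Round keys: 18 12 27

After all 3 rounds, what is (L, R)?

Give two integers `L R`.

Round 1 (k=18): L=132 R=210
Round 2 (k=12): L=210 R=91
Round 3 (k=27): L=91 R=114

Answer: 91 114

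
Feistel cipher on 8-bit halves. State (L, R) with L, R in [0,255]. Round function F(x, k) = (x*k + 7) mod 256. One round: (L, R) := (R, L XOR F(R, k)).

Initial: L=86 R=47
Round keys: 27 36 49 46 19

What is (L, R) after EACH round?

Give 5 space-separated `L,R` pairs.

Round 1 (k=27): L=47 R=170
Round 2 (k=36): L=170 R=192
Round 3 (k=49): L=192 R=109
Round 4 (k=46): L=109 R=93
Round 5 (k=19): L=93 R=131

Answer: 47,170 170,192 192,109 109,93 93,131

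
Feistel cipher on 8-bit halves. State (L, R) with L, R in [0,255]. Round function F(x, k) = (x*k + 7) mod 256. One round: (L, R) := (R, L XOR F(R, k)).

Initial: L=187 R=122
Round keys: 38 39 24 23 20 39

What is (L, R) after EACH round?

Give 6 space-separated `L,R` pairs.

Round 1 (k=38): L=122 R=152
Round 2 (k=39): L=152 R=85
Round 3 (k=24): L=85 R=103
Round 4 (k=23): L=103 R=29
Round 5 (k=20): L=29 R=44
Round 6 (k=39): L=44 R=166

Answer: 122,152 152,85 85,103 103,29 29,44 44,166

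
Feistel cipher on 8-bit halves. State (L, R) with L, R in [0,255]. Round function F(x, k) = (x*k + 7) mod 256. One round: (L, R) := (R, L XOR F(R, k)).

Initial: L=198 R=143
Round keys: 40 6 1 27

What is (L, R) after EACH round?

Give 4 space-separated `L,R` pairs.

Answer: 143,153 153,18 18,128 128,149

Derivation:
Round 1 (k=40): L=143 R=153
Round 2 (k=6): L=153 R=18
Round 3 (k=1): L=18 R=128
Round 4 (k=27): L=128 R=149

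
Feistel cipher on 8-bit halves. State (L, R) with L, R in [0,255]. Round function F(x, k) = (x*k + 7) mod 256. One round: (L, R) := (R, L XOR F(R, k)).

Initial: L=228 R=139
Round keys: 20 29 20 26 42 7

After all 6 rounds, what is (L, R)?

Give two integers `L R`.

Round 1 (k=20): L=139 R=7
Round 2 (k=29): L=7 R=89
Round 3 (k=20): L=89 R=252
Round 4 (k=26): L=252 R=198
Round 5 (k=42): L=198 R=127
Round 6 (k=7): L=127 R=70

Answer: 127 70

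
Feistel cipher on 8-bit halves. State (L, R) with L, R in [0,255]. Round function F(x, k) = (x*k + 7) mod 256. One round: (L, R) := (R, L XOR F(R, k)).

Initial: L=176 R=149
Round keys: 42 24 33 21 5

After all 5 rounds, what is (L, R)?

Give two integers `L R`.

Round 1 (k=42): L=149 R=201
Round 2 (k=24): L=201 R=74
Round 3 (k=33): L=74 R=88
Round 4 (k=21): L=88 R=117
Round 5 (k=5): L=117 R=8

Answer: 117 8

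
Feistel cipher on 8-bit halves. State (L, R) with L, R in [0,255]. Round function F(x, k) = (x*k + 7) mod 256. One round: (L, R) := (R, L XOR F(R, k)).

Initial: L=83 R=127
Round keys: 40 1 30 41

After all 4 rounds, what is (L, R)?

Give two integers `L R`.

Answer: 35 78

Derivation:
Round 1 (k=40): L=127 R=140
Round 2 (k=1): L=140 R=236
Round 3 (k=30): L=236 R=35
Round 4 (k=41): L=35 R=78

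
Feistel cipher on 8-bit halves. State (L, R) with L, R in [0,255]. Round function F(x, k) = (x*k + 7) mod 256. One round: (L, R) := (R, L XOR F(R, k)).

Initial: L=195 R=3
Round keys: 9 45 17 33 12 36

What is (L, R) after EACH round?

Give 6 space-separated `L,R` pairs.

Answer: 3,225 225,151 151,239 239,65 65,252 252,54

Derivation:
Round 1 (k=9): L=3 R=225
Round 2 (k=45): L=225 R=151
Round 3 (k=17): L=151 R=239
Round 4 (k=33): L=239 R=65
Round 5 (k=12): L=65 R=252
Round 6 (k=36): L=252 R=54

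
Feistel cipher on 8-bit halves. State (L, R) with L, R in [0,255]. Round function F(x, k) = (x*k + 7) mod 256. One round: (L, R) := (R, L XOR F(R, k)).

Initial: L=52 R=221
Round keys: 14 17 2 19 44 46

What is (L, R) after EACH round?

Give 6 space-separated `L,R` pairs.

Round 1 (k=14): L=221 R=41
Round 2 (k=17): L=41 R=29
Round 3 (k=2): L=29 R=104
Round 4 (k=19): L=104 R=162
Round 5 (k=44): L=162 R=183
Round 6 (k=46): L=183 R=75

Answer: 221,41 41,29 29,104 104,162 162,183 183,75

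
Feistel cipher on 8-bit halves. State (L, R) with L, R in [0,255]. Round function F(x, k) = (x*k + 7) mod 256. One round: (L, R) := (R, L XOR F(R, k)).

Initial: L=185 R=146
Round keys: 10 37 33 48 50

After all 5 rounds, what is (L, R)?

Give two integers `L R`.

Answer: 68 103

Derivation:
Round 1 (k=10): L=146 R=2
Round 2 (k=37): L=2 R=195
Round 3 (k=33): L=195 R=40
Round 4 (k=48): L=40 R=68
Round 5 (k=50): L=68 R=103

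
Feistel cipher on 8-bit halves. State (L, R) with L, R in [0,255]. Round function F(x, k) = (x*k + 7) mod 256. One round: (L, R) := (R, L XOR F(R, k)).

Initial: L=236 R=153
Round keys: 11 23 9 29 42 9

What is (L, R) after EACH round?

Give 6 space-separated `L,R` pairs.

Answer: 153,118 118,56 56,137 137,180 180,6 6,137

Derivation:
Round 1 (k=11): L=153 R=118
Round 2 (k=23): L=118 R=56
Round 3 (k=9): L=56 R=137
Round 4 (k=29): L=137 R=180
Round 5 (k=42): L=180 R=6
Round 6 (k=9): L=6 R=137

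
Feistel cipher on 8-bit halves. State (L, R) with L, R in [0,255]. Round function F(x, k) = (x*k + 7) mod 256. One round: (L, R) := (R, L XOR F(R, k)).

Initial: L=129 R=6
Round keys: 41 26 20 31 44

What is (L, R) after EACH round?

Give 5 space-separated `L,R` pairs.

Answer: 6,124 124,153 153,135 135,249 249,84

Derivation:
Round 1 (k=41): L=6 R=124
Round 2 (k=26): L=124 R=153
Round 3 (k=20): L=153 R=135
Round 4 (k=31): L=135 R=249
Round 5 (k=44): L=249 R=84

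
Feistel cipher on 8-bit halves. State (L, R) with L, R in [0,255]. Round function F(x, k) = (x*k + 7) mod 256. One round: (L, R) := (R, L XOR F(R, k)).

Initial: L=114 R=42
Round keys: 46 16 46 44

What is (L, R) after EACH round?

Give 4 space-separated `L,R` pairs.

Answer: 42,225 225,61 61,28 28,234

Derivation:
Round 1 (k=46): L=42 R=225
Round 2 (k=16): L=225 R=61
Round 3 (k=46): L=61 R=28
Round 4 (k=44): L=28 R=234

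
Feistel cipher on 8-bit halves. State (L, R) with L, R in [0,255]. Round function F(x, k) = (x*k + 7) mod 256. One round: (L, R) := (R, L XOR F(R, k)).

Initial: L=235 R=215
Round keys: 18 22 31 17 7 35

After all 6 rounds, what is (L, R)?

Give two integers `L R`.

Round 1 (k=18): L=215 R=206
Round 2 (k=22): L=206 R=108
Round 3 (k=31): L=108 R=213
Round 4 (k=17): L=213 R=64
Round 5 (k=7): L=64 R=18
Round 6 (k=35): L=18 R=61

Answer: 18 61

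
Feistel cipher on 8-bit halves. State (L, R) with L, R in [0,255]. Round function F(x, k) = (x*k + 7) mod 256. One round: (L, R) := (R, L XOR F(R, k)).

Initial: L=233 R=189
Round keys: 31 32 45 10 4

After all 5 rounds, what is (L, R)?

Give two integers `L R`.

Answer: 81 17

Derivation:
Round 1 (k=31): L=189 R=3
Round 2 (k=32): L=3 R=218
Round 3 (k=45): L=218 R=90
Round 4 (k=10): L=90 R=81
Round 5 (k=4): L=81 R=17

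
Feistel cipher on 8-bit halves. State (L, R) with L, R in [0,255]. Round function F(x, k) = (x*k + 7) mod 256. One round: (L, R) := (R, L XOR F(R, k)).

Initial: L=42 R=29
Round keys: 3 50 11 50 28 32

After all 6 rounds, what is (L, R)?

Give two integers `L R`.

Round 1 (k=3): L=29 R=116
Round 2 (k=50): L=116 R=178
Round 3 (k=11): L=178 R=217
Round 4 (k=50): L=217 R=219
Round 5 (k=28): L=219 R=34
Round 6 (k=32): L=34 R=156

Answer: 34 156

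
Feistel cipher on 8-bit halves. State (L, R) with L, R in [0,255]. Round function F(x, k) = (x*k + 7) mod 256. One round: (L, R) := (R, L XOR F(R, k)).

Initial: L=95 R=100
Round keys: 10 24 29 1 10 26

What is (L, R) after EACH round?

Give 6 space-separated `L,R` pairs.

Round 1 (k=10): L=100 R=176
Round 2 (k=24): L=176 R=227
Round 3 (k=29): L=227 R=14
Round 4 (k=1): L=14 R=246
Round 5 (k=10): L=246 R=173
Round 6 (k=26): L=173 R=111

Answer: 100,176 176,227 227,14 14,246 246,173 173,111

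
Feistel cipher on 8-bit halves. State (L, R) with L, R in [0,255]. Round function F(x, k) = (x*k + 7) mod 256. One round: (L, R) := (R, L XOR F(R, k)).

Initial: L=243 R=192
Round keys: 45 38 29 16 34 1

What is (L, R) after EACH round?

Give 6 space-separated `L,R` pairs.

Round 1 (k=45): L=192 R=52
Round 2 (k=38): L=52 R=127
Round 3 (k=29): L=127 R=94
Round 4 (k=16): L=94 R=152
Round 5 (k=34): L=152 R=105
Round 6 (k=1): L=105 R=232

Answer: 192,52 52,127 127,94 94,152 152,105 105,232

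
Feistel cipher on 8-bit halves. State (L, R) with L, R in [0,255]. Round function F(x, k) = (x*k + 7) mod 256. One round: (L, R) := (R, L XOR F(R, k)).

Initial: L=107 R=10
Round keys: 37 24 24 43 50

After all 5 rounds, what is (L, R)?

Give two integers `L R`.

Round 1 (k=37): L=10 R=18
Round 2 (k=24): L=18 R=189
Round 3 (k=24): L=189 R=173
Round 4 (k=43): L=173 R=171
Round 5 (k=50): L=171 R=192

Answer: 171 192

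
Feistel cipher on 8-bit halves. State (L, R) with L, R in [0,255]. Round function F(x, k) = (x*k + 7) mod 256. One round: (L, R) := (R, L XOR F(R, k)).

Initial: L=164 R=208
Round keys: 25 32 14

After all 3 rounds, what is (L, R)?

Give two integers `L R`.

Answer: 183 250

Derivation:
Round 1 (k=25): L=208 R=243
Round 2 (k=32): L=243 R=183
Round 3 (k=14): L=183 R=250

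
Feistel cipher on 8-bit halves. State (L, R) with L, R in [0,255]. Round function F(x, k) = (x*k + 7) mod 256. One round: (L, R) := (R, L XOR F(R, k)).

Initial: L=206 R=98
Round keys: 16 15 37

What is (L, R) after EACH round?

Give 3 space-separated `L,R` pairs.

Round 1 (k=16): L=98 R=233
Round 2 (k=15): L=233 R=204
Round 3 (k=37): L=204 R=106

Answer: 98,233 233,204 204,106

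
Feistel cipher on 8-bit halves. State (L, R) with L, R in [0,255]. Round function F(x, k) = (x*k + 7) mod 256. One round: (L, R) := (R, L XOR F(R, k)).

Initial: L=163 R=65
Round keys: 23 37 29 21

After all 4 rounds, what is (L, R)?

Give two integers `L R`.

Answer: 97 165

Derivation:
Round 1 (k=23): L=65 R=125
Round 2 (k=37): L=125 R=89
Round 3 (k=29): L=89 R=97
Round 4 (k=21): L=97 R=165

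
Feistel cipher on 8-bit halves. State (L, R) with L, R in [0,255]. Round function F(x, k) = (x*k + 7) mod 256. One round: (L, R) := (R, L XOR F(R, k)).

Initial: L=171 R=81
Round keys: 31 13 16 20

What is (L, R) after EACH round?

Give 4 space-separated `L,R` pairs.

Answer: 81,125 125,49 49,106 106,126

Derivation:
Round 1 (k=31): L=81 R=125
Round 2 (k=13): L=125 R=49
Round 3 (k=16): L=49 R=106
Round 4 (k=20): L=106 R=126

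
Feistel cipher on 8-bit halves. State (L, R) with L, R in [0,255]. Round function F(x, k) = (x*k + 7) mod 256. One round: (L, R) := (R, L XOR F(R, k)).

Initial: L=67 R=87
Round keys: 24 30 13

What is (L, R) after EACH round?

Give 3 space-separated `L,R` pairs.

Answer: 87,108 108,248 248,243

Derivation:
Round 1 (k=24): L=87 R=108
Round 2 (k=30): L=108 R=248
Round 3 (k=13): L=248 R=243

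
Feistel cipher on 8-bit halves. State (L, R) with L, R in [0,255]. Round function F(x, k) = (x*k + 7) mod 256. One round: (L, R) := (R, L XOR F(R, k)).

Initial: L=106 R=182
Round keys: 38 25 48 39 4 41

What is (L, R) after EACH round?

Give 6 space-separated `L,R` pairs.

Round 1 (k=38): L=182 R=97
Round 2 (k=25): L=97 R=54
Round 3 (k=48): L=54 R=70
Round 4 (k=39): L=70 R=135
Round 5 (k=4): L=135 R=101
Round 6 (k=41): L=101 R=179

Answer: 182,97 97,54 54,70 70,135 135,101 101,179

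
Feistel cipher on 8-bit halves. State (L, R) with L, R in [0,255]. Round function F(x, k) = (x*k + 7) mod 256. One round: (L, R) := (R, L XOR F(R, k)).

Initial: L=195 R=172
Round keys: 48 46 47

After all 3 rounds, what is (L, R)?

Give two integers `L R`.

Answer: 19 0

Derivation:
Round 1 (k=48): L=172 R=132
Round 2 (k=46): L=132 R=19
Round 3 (k=47): L=19 R=0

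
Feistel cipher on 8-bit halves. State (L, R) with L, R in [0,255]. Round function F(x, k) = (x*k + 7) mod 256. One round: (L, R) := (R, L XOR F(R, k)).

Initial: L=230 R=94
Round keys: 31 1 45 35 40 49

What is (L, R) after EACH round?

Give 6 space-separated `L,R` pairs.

Round 1 (k=31): L=94 R=143
Round 2 (k=1): L=143 R=200
Round 3 (k=45): L=200 R=160
Round 4 (k=35): L=160 R=47
Round 5 (k=40): L=47 R=255
Round 6 (k=49): L=255 R=249

Answer: 94,143 143,200 200,160 160,47 47,255 255,249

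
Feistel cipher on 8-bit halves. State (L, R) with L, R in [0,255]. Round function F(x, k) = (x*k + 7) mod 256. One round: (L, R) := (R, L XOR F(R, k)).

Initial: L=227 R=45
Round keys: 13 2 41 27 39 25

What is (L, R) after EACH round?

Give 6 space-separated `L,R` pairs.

Round 1 (k=13): L=45 R=179
Round 2 (k=2): L=179 R=64
Round 3 (k=41): L=64 R=244
Round 4 (k=27): L=244 R=131
Round 5 (k=39): L=131 R=8
Round 6 (k=25): L=8 R=76

Answer: 45,179 179,64 64,244 244,131 131,8 8,76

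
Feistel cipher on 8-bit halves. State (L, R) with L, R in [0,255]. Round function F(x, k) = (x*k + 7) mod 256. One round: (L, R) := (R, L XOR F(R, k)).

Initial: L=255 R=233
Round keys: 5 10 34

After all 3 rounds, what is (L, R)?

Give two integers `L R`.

Answer: 220 84

Derivation:
Round 1 (k=5): L=233 R=107
Round 2 (k=10): L=107 R=220
Round 3 (k=34): L=220 R=84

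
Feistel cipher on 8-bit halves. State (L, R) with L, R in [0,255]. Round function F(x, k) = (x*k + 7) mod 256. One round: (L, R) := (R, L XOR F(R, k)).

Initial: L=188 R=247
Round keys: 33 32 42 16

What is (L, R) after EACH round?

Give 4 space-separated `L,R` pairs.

Answer: 247,98 98,176 176,133 133,231

Derivation:
Round 1 (k=33): L=247 R=98
Round 2 (k=32): L=98 R=176
Round 3 (k=42): L=176 R=133
Round 4 (k=16): L=133 R=231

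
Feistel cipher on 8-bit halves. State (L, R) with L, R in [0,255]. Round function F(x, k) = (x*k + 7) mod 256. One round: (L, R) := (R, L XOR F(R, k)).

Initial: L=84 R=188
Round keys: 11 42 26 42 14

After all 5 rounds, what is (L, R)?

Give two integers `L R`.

Answer: 82 109

Derivation:
Round 1 (k=11): L=188 R=79
Round 2 (k=42): L=79 R=65
Round 3 (k=26): L=65 R=238
Round 4 (k=42): L=238 R=82
Round 5 (k=14): L=82 R=109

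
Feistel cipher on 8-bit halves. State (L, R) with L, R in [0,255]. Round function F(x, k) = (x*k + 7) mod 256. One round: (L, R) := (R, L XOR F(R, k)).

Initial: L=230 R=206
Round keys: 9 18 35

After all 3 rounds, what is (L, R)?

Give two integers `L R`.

Answer: 179 35

Derivation:
Round 1 (k=9): L=206 R=163
Round 2 (k=18): L=163 R=179
Round 3 (k=35): L=179 R=35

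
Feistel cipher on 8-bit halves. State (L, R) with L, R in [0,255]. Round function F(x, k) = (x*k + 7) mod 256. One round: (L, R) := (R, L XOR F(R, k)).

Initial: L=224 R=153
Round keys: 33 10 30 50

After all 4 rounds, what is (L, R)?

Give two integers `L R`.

Round 1 (k=33): L=153 R=32
Round 2 (k=10): L=32 R=222
Round 3 (k=30): L=222 R=43
Round 4 (k=50): L=43 R=179

Answer: 43 179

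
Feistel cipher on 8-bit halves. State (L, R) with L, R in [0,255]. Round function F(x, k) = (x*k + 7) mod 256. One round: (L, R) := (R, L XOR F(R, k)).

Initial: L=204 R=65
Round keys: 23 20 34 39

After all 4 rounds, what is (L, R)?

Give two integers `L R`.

Answer: 49 80

Derivation:
Round 1 (k=23): L=65 R=18
Round 2 (k=20): L=18 R=46
Round 3 (k=34): L=46 R=49
Round 4 (k=39): L=49 R=80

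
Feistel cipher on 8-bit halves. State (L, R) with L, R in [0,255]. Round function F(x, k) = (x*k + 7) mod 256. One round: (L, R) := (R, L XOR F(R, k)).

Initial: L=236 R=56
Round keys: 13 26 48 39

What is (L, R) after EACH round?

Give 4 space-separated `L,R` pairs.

Round 1 (k=13): L=56 R=51
Round 2 (k=26): L=51 R=13
Round 3 (k=48): L=13 R=68
Round 4 (k=39): L=68 R=110

Answer: 56,51 51,13 13,68 68,110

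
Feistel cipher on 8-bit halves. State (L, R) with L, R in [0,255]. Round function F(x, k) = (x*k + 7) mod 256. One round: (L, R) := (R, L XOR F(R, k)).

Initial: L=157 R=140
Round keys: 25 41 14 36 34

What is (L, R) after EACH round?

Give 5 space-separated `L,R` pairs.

Round 1 (k=25): L=140 R=46
Round 2 (k=41): L=46 R=233
Round 3 (k=14): L=233 R=235
Round 4 (k=36): L=235 R=250
Round 5 (k=34): L=250 R=208

Answer: 140,46 46,233 233,235 235,250 250,208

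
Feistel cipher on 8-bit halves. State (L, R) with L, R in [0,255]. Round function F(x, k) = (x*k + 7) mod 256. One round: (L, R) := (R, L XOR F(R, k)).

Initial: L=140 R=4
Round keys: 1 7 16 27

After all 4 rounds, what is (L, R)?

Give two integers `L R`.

Answer: 64 123

Derivation:
Round 1 (k=1): L=4 R=135
Round 2 (k=7): L=135 R=188
Round 3 (k=16): L=188 R=64
Round 4 (k=27): L=64 R=123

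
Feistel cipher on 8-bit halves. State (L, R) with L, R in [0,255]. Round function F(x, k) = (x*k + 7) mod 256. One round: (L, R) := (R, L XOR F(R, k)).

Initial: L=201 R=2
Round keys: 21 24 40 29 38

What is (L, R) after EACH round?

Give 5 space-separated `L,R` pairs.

Answer: 2,248 248,69 69,55 55,7 7,38

Derivation:
Round 1 (k=21): L=2 R=248
Round 2 (k=24): L=248 R=69
Round 3 (k=40): L=69 R=55
Round 4 (k=29): L=55 R=7
Round 5 (k=38): L=7 R=38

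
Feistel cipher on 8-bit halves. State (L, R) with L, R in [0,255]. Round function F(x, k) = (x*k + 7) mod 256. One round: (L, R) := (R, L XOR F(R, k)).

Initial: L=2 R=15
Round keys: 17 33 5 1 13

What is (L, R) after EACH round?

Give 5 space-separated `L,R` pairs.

Answer: 15,4 4,132 132,159 159,34 34,94

Derivation:
Round 1 (k=17): L=15 R=4
Round 2 (k=33): L=4 R=132
Round 3 (k=5): L=132 R=159
Round 4 (k=1): L=159 R=34
Round 5 (k=13): L=34 R=94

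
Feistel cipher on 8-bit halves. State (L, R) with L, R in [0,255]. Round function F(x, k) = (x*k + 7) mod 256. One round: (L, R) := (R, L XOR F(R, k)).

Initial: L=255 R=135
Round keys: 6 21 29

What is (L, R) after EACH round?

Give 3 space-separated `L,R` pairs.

Round 1 (k=6): L=135 R=206
Round 2 (k=21): L=206 R=106
Round 3 (k=29): L=106 R=199

Answer: 135,206 206,106 106,199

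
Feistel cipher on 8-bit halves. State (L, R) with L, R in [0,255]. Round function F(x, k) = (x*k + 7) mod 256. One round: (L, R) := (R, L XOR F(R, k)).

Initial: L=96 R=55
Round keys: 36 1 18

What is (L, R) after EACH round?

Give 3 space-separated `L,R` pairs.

Answer: 55,163 163,157 157,178

Derivation:
Round 1 (k=36): L=55 R=163
Round 2 (k=1): L=163 R=157
Round 3 (k=18): L=157 R=178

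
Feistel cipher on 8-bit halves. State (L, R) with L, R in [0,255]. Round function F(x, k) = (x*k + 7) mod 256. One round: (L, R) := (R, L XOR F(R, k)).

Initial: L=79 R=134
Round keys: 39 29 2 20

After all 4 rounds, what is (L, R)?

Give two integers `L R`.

Round 1 (k=39): L=134 R=62
Round 2 (k=29): L=62 R=139
Round 3 (k=2): L=139 R=35
Round 4 (k=20): L=35 R=72

Answer: 35 72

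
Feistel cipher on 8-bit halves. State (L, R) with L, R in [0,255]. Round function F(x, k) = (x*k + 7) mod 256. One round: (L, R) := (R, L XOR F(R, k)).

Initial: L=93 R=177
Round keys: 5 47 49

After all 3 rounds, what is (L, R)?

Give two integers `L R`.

Answer: 167 223

Derivation:
Round 1 (k=5): L=177 R=33
Round 2 (k=47): L=33 R=167
Round 3 (k=49): L=167 R=223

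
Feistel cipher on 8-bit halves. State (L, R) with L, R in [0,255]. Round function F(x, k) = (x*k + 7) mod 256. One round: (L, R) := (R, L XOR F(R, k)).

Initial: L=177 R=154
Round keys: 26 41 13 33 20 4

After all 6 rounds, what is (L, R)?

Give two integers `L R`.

Round 1 (k=26): L=154 R=26
Round 2 (k=41): L=26 R=171
Round 3 (k=13): L=171 R=172
Round 4 (k=33): L=172 R=152
Round 5 (k=20): L=152 R=75
Round 6 (k=4): L=75 R=171

Answer: 75 171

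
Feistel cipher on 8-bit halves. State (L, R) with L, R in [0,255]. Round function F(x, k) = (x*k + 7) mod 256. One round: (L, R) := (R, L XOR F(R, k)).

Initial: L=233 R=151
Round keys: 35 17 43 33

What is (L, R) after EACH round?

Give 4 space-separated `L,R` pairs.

Round 1 (k=35): L=151 R=69
Round 2 (k=17): L=69 R=11
Round 3 (k=43): L=11 R=165
Round 4 (k=33): L=165 R=71

Answer: 151,69 69,11 11,165 165,71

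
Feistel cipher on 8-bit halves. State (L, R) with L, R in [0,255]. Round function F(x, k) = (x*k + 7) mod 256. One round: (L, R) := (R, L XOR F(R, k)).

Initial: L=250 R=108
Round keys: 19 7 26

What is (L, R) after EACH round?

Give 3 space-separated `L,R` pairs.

Answer: 108,241 241,242 242,106

Derivation:
Round 1 (k=19): L=108 R=241
Round 2 (k=7): L=241 R=242
Round 3 (k=26): L=242 R=106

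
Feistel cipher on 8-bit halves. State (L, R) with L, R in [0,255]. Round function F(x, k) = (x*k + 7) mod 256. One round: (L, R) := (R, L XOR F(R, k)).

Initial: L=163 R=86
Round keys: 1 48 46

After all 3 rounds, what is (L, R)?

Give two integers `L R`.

Round 1 (k=1): L=86 R=254
Round 2 (k=48): L=254 R=241
Round 3 (k=46): L=241 R=171

Answer: 241 171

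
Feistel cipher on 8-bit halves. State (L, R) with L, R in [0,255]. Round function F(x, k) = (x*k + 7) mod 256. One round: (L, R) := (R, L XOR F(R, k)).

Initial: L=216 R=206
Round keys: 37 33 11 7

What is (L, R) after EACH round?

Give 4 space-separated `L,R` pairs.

Answer: 206,21 21,114 114,248 248,189

Derivation:
Round 1 (k=37): L=206 R=21
Round 2 (k=33): L=21 R=114
Round 3 (k=11): L=114 R=248
Round 4 (k=7): L=248 R=189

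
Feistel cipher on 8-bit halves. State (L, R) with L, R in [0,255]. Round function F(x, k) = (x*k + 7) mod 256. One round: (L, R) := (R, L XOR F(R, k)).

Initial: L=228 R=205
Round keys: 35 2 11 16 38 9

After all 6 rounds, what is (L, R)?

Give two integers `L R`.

Answer: 254 212

Derivation:
Round 1 (k=35): L=205 R=234
Round 2 (k=2): L=234 R=22
Round 3 (k=11): L=22 R=19
Round 4 (k=16): L=19 R=33
Round 5 (k=38): L=33 R=254
Round 6 (k=9): L=254 R=212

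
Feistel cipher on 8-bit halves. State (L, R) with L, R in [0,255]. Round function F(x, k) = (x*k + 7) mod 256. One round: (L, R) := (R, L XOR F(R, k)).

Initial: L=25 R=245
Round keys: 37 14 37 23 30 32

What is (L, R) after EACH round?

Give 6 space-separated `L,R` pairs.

Round 1 (k=37): L=245 R=105
Round 2 (k=14): L=105 R=48
Round 3 (k=37): L=48 R=158
Round 4 (k=23): L=158 R=9
Round 5 (k=30): L=9 R=139
Round 6 (k=32): L=139 R=110

Answer: 245,105 105,48 48,158 158,9 9,139 139,110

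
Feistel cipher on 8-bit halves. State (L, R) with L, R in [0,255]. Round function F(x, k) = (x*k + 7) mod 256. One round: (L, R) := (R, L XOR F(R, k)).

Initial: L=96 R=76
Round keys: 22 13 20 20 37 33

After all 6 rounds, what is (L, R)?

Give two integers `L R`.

Answer: 220 66

Derivation:
Round 1 (k=22): L=76 R=239
Round 2 (k=13): L=239 R=102
Round 3 (k=20): L=102 R=16
Round 4 (k=20): L=16 R=33
Round 5 (k=37): L=33 R=220
Round 6 (k=33): L=220 R=66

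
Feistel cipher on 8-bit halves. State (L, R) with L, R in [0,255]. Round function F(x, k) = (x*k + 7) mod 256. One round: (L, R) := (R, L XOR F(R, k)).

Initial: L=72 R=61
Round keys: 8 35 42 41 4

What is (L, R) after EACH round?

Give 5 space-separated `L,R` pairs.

Answer: 61,167 167,225 225,86 86,44 44,225

Derivation:
Round 1 (k=8): L=61 R=167
Round 2 (k=35): L=167 R=225
Round 3 (k=42): L=225 R=86
Round 4 (k=41): L=86 R=44
Round 5 (k=4): L=44 R=225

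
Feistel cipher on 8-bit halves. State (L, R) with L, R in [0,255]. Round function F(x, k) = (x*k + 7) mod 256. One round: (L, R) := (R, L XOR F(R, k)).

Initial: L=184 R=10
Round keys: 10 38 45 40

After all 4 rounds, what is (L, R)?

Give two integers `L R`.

Answer: 77 92

Derivation:
Round 1 (k=10): L=10 R=211
Round 2 (k=38): L=211 R=83
Round 3 (k=45): L=83 R=77
Round 4 (k=40): L=77 R=92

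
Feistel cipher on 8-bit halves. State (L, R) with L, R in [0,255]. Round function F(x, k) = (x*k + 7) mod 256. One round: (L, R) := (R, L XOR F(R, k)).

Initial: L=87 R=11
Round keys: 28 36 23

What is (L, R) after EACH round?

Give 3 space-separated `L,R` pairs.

Round 1 (k=28): L=11 R=108
Round 2 (k=36): L=108 R=60
Round 3 (k=23): L=60 R=7

Answer: 11,108 108,60 60,7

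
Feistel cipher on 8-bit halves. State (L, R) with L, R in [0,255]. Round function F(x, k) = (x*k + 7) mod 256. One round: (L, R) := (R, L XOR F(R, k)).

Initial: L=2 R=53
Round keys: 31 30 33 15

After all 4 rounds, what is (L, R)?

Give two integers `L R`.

Answer: 41 124

Derivation:
Round 1 (k=31): L=53 R=112
Round 2 (k=30): L=112 R=18
Round 3 (k=33): L=18 R=41
Round 4 (k=15): L=41 R=124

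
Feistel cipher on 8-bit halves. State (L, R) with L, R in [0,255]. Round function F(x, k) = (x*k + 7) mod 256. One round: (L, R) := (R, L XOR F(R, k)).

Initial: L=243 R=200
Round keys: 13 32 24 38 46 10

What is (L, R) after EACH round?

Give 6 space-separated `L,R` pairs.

Answer: 200,220 220,79 79,179 179,214 214,200 200,1

Derivation:
Round 1 (k=13): L=200 R=220
Round 2 (k=32): L=220 R=79
Round 3 (k=24): L=79 R=179
Round 4 (k=38): L=179 R=214
Round 5 (k=46): L=214 R=200
Round 6 (k=10): L=200 R=1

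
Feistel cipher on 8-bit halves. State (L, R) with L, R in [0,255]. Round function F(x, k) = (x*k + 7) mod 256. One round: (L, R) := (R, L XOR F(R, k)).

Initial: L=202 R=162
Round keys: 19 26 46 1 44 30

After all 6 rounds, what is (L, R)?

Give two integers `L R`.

Round 1 (k=19): L=162 R=199
Round 2 (k=26): L=199 R=159
Round 3 (k=46): L=159 R=94
Round 4 (k=1): L=94 R=250
Round 5 (k=44): L=250 R=161
Round 6 (k=30): L=161 R=31

Answer: 161 31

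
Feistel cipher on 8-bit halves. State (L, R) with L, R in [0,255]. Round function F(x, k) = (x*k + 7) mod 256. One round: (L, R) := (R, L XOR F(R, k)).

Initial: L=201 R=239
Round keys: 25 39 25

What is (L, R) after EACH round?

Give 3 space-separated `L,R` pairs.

Answer: 239,151 151,231 231,1

Derivation:
Round 1 (k=25): L=239 R=151
Round 2 (k=39): L=151 R=231
Round 3 (k=25): L=231 R=1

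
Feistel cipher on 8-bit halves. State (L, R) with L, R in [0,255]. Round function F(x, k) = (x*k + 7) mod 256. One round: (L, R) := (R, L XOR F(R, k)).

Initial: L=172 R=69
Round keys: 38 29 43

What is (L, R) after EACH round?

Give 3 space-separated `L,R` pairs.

Round 1 (k=38): L=69 R=233
Round 2 (k=29): L=233 R=41
Round 3 (k=43): L=41 R=3

Answer: 69,233 233,41 41,3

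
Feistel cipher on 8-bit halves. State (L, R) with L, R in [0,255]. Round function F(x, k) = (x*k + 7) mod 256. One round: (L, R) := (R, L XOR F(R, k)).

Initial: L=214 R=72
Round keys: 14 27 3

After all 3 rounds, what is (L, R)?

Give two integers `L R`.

Round 1 (k=14): L=72 R=33
Round 2 (k=27): L=33 R=202
Round 3 (k=3): L=202 R=68

Answer: 202 68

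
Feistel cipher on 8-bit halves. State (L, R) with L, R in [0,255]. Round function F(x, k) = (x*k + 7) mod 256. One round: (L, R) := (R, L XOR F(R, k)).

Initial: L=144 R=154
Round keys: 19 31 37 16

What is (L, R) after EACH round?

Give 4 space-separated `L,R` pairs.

Round 1 (k=19): L=154 R=229
Round 2 (k=31): L=229 R=88
Round 3 (k=37): L=88 R=90
Round 4 (k=16): L=90 R=255

Answer: 154,229 229,88 88,90 90,255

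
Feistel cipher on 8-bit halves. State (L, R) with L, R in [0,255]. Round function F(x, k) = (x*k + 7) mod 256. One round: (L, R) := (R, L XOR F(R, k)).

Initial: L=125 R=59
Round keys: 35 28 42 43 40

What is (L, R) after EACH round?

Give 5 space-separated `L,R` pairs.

Answer: 59,101 101,40 40,242 242,133 133,61

Derivation:
Round 1 (k=35): L=59 R=101
Round 2 (k=28): L=101 R=40
Round 3 (k=42): L=40 R=242
Round 4 (k=43): L=242 R=133
Round 5 (k=40): L=133 R=61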